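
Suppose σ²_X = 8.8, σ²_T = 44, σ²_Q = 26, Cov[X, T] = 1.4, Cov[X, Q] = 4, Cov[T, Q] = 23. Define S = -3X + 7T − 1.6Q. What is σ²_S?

σ²_S = a²·σ²_X + b²·σ²_T + c²·σ²_Q + 2ab·Cov[X, T] + 2ac·Cov[X, Q] + 2bc·Cov[T, Q], with a = -3, b = 7, c = -1.6.
= 79.2 + 2156 + 66.56 + (-58.8) + 38.4 + (-515.2)
= 1766.16.

σ²_S = 1766.16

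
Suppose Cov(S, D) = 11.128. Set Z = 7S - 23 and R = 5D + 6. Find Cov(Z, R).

Cov(Z, R) = a·c·Cov(S, D) = 7·5·11.128 = 389.48. Additive constants drop out.

Cov(Z, R) = 389.48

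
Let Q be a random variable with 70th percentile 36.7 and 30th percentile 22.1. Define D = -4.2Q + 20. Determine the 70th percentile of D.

70th percentile of D = -72.82

Since a = -4.2 < 0 the transformation is decreasing, reversing order: the 70th percentile of D corresponds to the 30th percentile of Q.
So P_{70}(D) = a·P_{30}(Q) + b = (-4.2)·22.1 + 20 = -72.82.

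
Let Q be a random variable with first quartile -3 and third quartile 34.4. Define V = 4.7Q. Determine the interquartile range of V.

IQR of Q = Q3 − Q1 = 34.4 − (-3) = 37.4.
Under V = aQ + b, IQR(V) = |a|·IQR(Q) = |4.7|·37.4 = 175.78 (shifts cancel; spread scales by |a|).

IQR(V) = 175.78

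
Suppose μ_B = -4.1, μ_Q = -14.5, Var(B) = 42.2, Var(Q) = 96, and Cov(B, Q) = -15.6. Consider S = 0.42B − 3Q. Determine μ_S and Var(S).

μ_S = 41.778, Var(S) = 910.75608

μ_S = 0.42·μ_B + (-3)·μ_Q = 0.42·(-4.1) + (-3)·(-14.5) = 41.778.
Var(S) = a²·Var(B) + b²·Var(Q) + 2ab·Cov(B, Q) with a = 0.42, b = -3.
= 0.42²·42.2 + (-3)²·96 + 2·0.42·(-3)·(-15.6)
= 7.44408 + 864 + 39.312 = 910.75608.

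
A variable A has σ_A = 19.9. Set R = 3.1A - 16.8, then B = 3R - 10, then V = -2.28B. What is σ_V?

σ_V = 421.9596

σ_R = |3.1|·19.9 = 61.69.
σ_B = |3|·61.69 = 185.07.
σ_V = |-2.28|·185.07 = 421.9596.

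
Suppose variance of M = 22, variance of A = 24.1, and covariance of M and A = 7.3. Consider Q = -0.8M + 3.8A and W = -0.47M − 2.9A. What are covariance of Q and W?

By bilinearity, covariance of Q and W = ac·variance of M + bd·variance of A + (ad+bc)·covariance of M and A, with a=-0.8, b=3.8, c=-0.47, d=-2.9.
ac·variance of M = (-0.8)·(-0.47)·22 = 8.272
bd·variance of A = 3.8·(-2.9)·24.1 = -265.582
(ad+bc)·covariance of M and A = (0.534)·7.3 = 3.8982
covariance of Q and W = 8.272 + (-265.582) + 3.8982 = -253.4118.

covariance of Q and W = -253.4118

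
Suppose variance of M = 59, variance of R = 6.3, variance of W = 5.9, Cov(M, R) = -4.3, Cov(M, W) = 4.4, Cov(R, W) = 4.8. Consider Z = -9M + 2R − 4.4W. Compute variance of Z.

variance of Z = a²·variance of M + b²·variance of R + c²·variance of W + 2ab·Cov(M, R) + 2ac·Cov(M, W) + 2bc·Cov(R, W), with a = -9, b = 2, c = -4.4.
= 4779 + 25.2 + 114.224 + 154.8 + 348.48 + (-84.48)
= 5337.224.

variance of Z = 5337.224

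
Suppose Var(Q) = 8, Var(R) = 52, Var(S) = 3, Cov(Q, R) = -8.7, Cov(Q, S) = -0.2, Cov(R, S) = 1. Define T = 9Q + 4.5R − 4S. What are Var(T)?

Var(T) = a²·Var(Q) + b²·Var(R) + c²·Var(S) + 2ab·Cov(Q, R) + 2ac·Cov(Q, S) + 2bc·Cov(R, S), with a = 9, b = 4.5, c = -4.
= 648 + 1053 + 48 + (-704.7) + 14.4 + (-36)
= 1022.7.

Var(T) = 1022.7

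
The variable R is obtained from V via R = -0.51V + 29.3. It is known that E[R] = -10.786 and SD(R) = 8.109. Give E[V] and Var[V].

E[V] = 78.6, Var[V] = 252.81

From R = -0.51V + 29.3: E[R] = a·E[V] + b, so E[V] = (E[R] − b)/a = (-10.786 − 29.3)/(-0.51) = 78.6.
Var[R] = 8.109² = 65.755881.
Var[R] = a²·Var[V], so Var[V] = 65.755881/(-0.51)² = 252.81.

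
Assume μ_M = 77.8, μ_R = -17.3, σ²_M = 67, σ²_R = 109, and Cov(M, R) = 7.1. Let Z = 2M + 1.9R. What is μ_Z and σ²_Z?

μ_Z = 2·μ_M + 1.9·μ_R = 2·77.8 + 1.9·(-17.3) = 122.73.
σ²_Z = a²·σ²_M + b²·σ²_R + 2ab·Cov(M, R) with a = 2, b = 1.9.
= 2²·67 + 1.9²·109 + 2·2·1.9·7.1
= 268 + 393.49 + 53.96 = 715.45.

μ_Z = 122.73, σ²_Z = 715.45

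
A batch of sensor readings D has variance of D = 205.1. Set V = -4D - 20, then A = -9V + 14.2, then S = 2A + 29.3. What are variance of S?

variance of S = 1063238.4

variance of V = (-4)²·205.1 = 3281.6.
variance of A = (-9)²·3281.6 = 265809.6.
variance of S = 2²·265809.6 = 1063238.4.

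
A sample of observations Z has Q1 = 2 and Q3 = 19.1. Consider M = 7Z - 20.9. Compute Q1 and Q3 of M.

a = 7 > 0: Q1(M) = a·Q1(Z)+b = -6.9, Q3(M) = a·Q3(Z)+b = 112.8.

Q1(M) = -6.9, Q3(M) = 112.8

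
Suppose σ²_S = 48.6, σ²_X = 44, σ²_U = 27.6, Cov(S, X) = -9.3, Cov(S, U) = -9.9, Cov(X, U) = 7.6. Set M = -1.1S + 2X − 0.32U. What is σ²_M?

σ²_M = 261.85464

σ²_M = a²·σ²_S + b²·σ²_X + c²·σ²_U + 2ab·Cov(S, X) + 2ac·Cov(S, U) + 2bc·Cov(X, U), with a = -1.1, b = 2, c = -0.32.
= 58.806 + 176 + 2.82624 + 40.92 + (-6.9696) + (-9.728)
= 261.85464.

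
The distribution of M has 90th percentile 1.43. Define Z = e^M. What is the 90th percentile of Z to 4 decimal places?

e^M is increasing, so P_{90}(Z) = g(P_{90}(M)) ≈ 4.1787.

90th percentile of Z = 4.1787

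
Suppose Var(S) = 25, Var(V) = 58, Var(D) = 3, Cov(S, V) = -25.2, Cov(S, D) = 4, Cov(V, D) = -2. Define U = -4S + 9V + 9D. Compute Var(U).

Var(U) = 6543.4

Var(U) = a²·Var(S) + b²·Var(V) + c²·Var(D) + 2ab·Cov(S, V) + 2ac·Cov(S, D) + 2bc·Cov(V, D), with a = -4, b = 9, c = 9.
= 400 + 4698 + 243 + 1814.4 + (-288) + (-324)
= 6543.4.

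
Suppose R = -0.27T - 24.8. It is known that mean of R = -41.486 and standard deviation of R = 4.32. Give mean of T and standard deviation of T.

From R = -0.27T - 24.8: mean of R = a·mean of T + b, so mean of T = (mean of R − b)/a = (-41.486 − (-24.8))/(-0.27) = 61.8.
standard deviation of R = |a|·standard deviation of T, so standard deviation of T = 4.32/|-0.27| = 16.

mean of T = 61.8, standard deviation of T = 16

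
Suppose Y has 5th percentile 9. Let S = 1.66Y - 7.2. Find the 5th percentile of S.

5th percentile of S = 7.74

Since a = 1.66 > 0 the transformation is increasing, so the 5th percentile of S = a·(P_{5} of Y) + b = 1.66·9 + (-7.2) = 7.74.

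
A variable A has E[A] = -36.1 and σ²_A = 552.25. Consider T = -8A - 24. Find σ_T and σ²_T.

T = -8A - 24 is linear with a = -8, b = -24.
σ_A = √552.25 = 23.5.
σ_T = |a|·σ_A = |-8|·23.5 = 188.
σ²_T = a²·σ²_A = (-8)²·552.25 = 35344 (the additive constant -24 does not affect variance).

σ_T = 188, σ²_T = 35344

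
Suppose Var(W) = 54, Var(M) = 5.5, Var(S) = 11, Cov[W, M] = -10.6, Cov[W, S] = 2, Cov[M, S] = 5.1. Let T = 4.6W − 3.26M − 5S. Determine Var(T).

Var(T) = a²·Var(W) + b²·Var(M) + c²·Var(S) + 2ab·Cov[W, M] + 2ac·Cov[W, S] + 2bc·Cov[M, S], with a = 4.6, b = -3.26, c = -5.
= 1142.64 + 58.4518 + 275 + 317.9152 + (-92) + 166.26
= 1868.267.

Var(T) = 1868.267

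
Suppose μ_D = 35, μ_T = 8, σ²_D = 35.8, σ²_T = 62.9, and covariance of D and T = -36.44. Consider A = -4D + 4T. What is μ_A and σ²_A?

μ_A = (-4)·μ_D + 4·μ_T = (-4)·35 + 4·8 = -108.
σ²_A = a²·σ²_D + b²·σ²_T + 2ab·covariance of D and T with a = -4, b = 4.
= (-4)²·35.8 + 4²·62.9 + 2·(-4)·4·(-36.44)
= 572.8 + 1006.4 + 1166.08 = 2745.28.

μ_A = -108, σ²_A = 2745.28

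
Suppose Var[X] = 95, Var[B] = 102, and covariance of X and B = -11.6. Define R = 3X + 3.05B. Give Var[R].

Var[R] = 1591.575

Var[R] = a²·Var[X] + b²·Var[B] + 2ab·covariance of X and B with a = 3, b = 3.05.
= 3²·95 + 3.05²·102 + 2·3·3.05·(-11.6)
= 855 + 948.855 + (-212.28) = 1591.575.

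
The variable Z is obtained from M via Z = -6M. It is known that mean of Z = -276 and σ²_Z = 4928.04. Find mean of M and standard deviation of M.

From Z = -6M: mean of Z = a·mean of M + b, so mean of M = (mean of Z − b)/a = (-276 − 0)/(-6) = 46.
standard deviation of Z = √4928.04 = 70.2.
standard deviation of Z = |a|·standard deviation of M, so standard deviation of M = 70.2/|-6| = 11.7.

mean of M = 46, standard deviation of M = 11.7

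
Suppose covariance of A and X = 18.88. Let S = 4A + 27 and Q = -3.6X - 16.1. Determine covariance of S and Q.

covariance of S and Q = a·c·covariance of A and X = 4·(-3.6)·18.88 = -271.872. Additive constants drop out.

covariance of S and Q = -271.872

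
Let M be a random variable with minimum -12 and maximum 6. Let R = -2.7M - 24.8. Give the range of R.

Range(R) = 48.6

Range of M = 6 − (-12) = 18.
Range(R) = |a|·Range(M) = |-2.7|·18 = 48.6.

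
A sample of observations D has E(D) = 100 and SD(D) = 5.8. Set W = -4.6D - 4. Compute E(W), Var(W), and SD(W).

E(W) = -464, Var(W) = 711.8224, SD(W) = 26.68

W = -4.6D - 4 is linear with a = -4.6, b = -4.
E(W) = a·E(D) + b = (-4.6)·100 + (-4) = -464.
Var(D) = 5.8² = 33.64.
Var(W) = a²·Var(D) = (-4.6)²·33.64 = 711.8224 (the additive constant -4 does not affect variance).
SD(W) = |a|·SD(D) = |-4.6|·5.8 = 26.68.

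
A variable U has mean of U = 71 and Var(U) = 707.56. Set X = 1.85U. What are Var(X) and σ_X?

X = 1.85U is linear with a = 1.85, b = 0.
Var(X) = a²·Var(U) = 1.85²·707.56 = 2421.6241.
σ_U = √707.56 = 26.6.
σ_X = |a|·σ_U = |1.85|·26.6 = 49.21.

Var(X) = 2421.6241, σ_X = 49.21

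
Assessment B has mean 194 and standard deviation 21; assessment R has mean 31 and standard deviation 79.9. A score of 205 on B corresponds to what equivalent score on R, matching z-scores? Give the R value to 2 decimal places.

z = (205 − 194)/21 ≈ 0.5238.
R = 31 + z·79.9 = 31 + (205 − 194)·79.9/21 ≈ 72.85.

R = 72.85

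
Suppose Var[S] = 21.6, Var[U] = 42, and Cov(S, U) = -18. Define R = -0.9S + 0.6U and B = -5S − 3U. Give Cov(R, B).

Cov(R, B) = 27

By bilinearity, Cov(R, B) = ac·Var[S] + bd·Var[U] + (ad+bc)·Cov(S, U), with a=-0.9, b=0.6, c=-5, d=-3.
ac·Var[S] = (-0.9)·(-5)·21.6 = 97.2
bd·Var[U] = 0.6·(-3)·42 = -75.6
(ad+bc)·Cov(S, U) = (-0.3)·(-18) = 5.4
Cov(R, B) = 97.2 + (-75.6) + 5.4 = 27.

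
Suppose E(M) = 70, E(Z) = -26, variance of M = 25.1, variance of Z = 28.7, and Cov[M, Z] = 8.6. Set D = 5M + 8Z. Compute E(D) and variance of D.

E(D) = 5·E(M) + 8·E(Z) = 5·70 + 8·(-26) = 142.
variance of D = a²·variance of M + b²·variance of Z + 2ab·Cov[M, Z] with a = 5, b = 8.
= 5²·25.1 + 8²·28.7 + 2·5·8·8.6
= 627.5 + 1836.8 + 688 = 3152.3.

E(D) = 142, variance of D = 3152.3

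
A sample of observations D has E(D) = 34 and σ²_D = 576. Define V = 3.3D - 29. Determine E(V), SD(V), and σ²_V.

E(V) = 83.2, SD(V) = 79.2, σ²_V = 6272.64

V = 3.3D - 29 is linear with a = 3.3, b = -29.
E(V) = a·E(D) + b = 3.3·34 + (-29) = 83.2.
SD(D) = √576 = 24.
SD(V) = |a|·SD(D) = |3.3|·24 = 79.2.
σ²_V = a²·σ²_D = 3.3²·576 = 6272.64 (the additive constant -29 does not affect variance).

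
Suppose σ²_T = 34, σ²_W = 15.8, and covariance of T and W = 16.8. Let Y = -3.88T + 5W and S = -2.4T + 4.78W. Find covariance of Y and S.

By bilinearity, covariance of Y and S = ac·σ²_T + bd·σ²_W + (ad+bc)·covariance of T and W, with a=-3.88, b=5, c=-2.4, d=4.78.
ac·σ²_T = (-3.88)·(-2.4)·34 = 316.608
bd·σ²_W = 5·4.78·15.8 = 377.62
(ad+bc)·covariance of T and W = (-30.5464)·16.8 = -513.17952
covariance of Y and S = 316.608 + 377.62 + (-513.17952) = 181.04848.

covariance of Y and S = 181.04848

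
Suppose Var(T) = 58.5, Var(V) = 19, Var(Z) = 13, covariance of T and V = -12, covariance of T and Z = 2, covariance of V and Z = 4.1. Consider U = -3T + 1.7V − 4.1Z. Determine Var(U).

Var(U) = 914.386

Var(U) = a²·Var(T) + b²·Var(V) + c²·Var(Z) + 2ab·covariance of T and V + 2ac·covariance of T and Z + 2bc·covariance of V and Z, with a = -3, b = 1.7, c = -4.1.
= 526.5 + 54.91 + 218.53 + 122.4 + 49.2 + (-57.154)
= 914.386.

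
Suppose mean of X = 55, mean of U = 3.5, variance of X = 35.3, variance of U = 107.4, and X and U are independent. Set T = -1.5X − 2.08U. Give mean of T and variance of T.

mean of T = -89.78, variance of T = 544.08036

mean of T = (-1.5)·mean of X + (-2.08)·mean of U = (-1.5)·55 + (-2.08)·3.5 = -89.78.
variance of T = a²·variance of X + b²·variance of U + 2ab·covariance of X and U with a = -1.5, b = -2.08.
Independence gives covariance of X and U = 0.
= (-1.5)²·35.3 + (-2.08)²·107.4 + 2·(-1.5)·(-2.08)·0
= 79.425 + 464.65536 + 0 = 544.08036.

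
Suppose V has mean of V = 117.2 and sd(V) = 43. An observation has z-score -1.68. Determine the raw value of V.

V = 44.96

V = mean of V + z·sd(V) = 117.2 + (-1.68)·43 = 44.96.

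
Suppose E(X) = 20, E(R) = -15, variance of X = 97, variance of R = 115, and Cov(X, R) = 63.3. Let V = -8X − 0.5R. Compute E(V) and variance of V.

E(V) = (-8)·E(X) + (-0.5)·E(R) = (-8)·20 + (-0.5)·(-15) = -152.5.
variance of V = a²·variance of X + b²·variance of R + 2ab·Cov(X, R) with a = -8, b = -0.5.
= (-8)²·97 + (-0.5)²·115 + 2·(-8)·(-0.5)·63.3
= 6208 + 28.75 + 506.4 = 6743.15.

E(V) = -152.5, variance of V = 6743.15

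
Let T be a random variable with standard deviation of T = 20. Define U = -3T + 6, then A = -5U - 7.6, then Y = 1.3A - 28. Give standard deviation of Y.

standard deviation of Y = 390

standard deviation of U = |-3|·20 = 60.
standard deviation of A = |-5|·60 = 300.
standard deviation of Y = |1.3|·300 = 390.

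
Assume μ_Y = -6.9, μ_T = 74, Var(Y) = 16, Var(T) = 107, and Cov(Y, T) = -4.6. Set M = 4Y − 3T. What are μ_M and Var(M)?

μ_M = 4·μ_Y + (-3)·μ_T = 4·(-6.9) + (-3)·74 = -249.6.
Var(M) = a²·Var(Y) + b²·Var(T) + 2ab·Cov(Y, T) with a = 4, b = -3.
= 4²·16 + (-3)²·107 + 2·4·(-3)·(-4.6)
= 256 + 963 + 110.4 = 1329.4.

μ_M = -249.6, Var(M) = 1329.4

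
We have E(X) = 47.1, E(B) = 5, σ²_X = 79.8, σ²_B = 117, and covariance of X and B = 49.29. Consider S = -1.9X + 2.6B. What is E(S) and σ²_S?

E(S) = (-1.9)·E(X) + 2.6·E(B) = (-1.9)·47.1 + 2.6·5 = -76.49.
σ²_S = a²·σ²_X + b²·σ²_B + 2ab·covariance of X and B with a = -1.9, b = 2.6.
= (-1.9)²·79.8 + 2.6²·117 + 2·(-1.9)·2.6·49.29
= 288.078 + 790.92 + (-486.9852) = 592.0128.

E(S) = -76.49, σ²_S = 592.0128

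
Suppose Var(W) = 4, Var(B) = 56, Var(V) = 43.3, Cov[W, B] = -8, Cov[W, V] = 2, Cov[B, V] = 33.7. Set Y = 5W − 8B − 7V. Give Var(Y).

Var(Y) = 10080.1

Var(Y) = a²·Var(W) + b²·Var(B) + c²·Var(V) + 2ab·Cov[W, B] + 2ac·Cov[W, V] + 2bc·Cov[B, V], with a = 5, b = -8, c = -7.
= 100 + 3584 + 2121.7 + 640 + (-140) + 3774.4
= 10080.1.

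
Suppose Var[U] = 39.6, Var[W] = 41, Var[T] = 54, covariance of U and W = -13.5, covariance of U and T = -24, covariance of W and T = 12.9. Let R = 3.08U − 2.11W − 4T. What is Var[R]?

Var[R] = 2406.77714

Var[R] = a²·Var[U] + b²·Var[W] + c²·Var[T] + 2ab·covariance of U and W + 2ac·covariance of U and T + 2bc·covariance of W and T, with a = 3.08, b = -2.11, c = -4.
= 375.66144 + 182.5361 + 864 + 175.4676 + 591.36 + 217.752
= 2406.77714.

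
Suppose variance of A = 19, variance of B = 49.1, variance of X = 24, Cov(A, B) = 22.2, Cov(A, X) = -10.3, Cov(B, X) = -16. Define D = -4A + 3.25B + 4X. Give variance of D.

variance of D = 543.01875

variance of D = a²·variance of A + b²·variance of B + c²·variance of X + 2ab·Cov(A, B) + 2ac·Cov(A, X) + 2bc·Cov(B, X), with a = -4, b = 3.25, c = 4.
= 304 + 518.61875 + 384 + (-577.2) + 329.6 + (-416)
= 543.01875.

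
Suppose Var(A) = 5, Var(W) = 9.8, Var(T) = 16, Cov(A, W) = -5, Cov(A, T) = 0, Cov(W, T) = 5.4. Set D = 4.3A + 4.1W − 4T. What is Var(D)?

Var(D) = a²·Var(A) + b²·Var(W) + c²·Var(T) + 2ab·Cov(A, W) + 2ac·Cov(A, T) + 2bc·Cov(W, T), with a = 4.3, b = 4.1, c = -4.
= 92.45 + 164.738 + 256 + (-176.3) + 0 + (-177.12)
= 159.768.

Var(D) = 159.768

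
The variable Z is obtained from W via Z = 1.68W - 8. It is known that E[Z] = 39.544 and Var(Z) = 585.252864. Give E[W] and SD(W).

E[W] = 28.3, SD(W) = 14.4

From Z = 1.68W - 8: E[Z] = a·E[W] + b, so E[W] = (E[Z] − b)/a = (39.544 − (-8))/1.68 = 28.3.
SD(Z) = √585.252864 = 24.192.
SD(Z) = |a|·SD(W), so SD(W) = 24.192/|1.68| = 14.4.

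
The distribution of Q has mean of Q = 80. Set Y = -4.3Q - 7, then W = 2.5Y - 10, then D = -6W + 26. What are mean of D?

mean of Y = (-4.3)·80 + (-7) = -351.
mean of W = 2.5·(-351) + (-10) = -887.5.
mean of D = (-6)·(-887.5) + 26 = 5351.

mean of D = 5351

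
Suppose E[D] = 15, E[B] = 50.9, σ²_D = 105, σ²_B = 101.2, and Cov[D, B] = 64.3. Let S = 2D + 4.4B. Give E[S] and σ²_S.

E[S] = 253.96, σ²_S = 3510.912

E[S] = 2·E[D] + 4.4·E[B] = 2·15 + 4.4·50.9 = 253.96.
σ²_S = a²·σ²_D + b²·σ²_B + 2ab·Cov[D, B] with a = 2, b = 4.4.
= 2²·105 + 4.4²·101.2 + 2·2·4.4·64.3
= 420 + 1959.232 + 1131.68 = 3510.912.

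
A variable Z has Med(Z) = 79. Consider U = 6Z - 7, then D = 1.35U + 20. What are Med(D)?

Med(D) = 650.45

Med(U) = 6·79 + (-7) = 467.
Med(D) = 1.35·467 + 20 = 650.45.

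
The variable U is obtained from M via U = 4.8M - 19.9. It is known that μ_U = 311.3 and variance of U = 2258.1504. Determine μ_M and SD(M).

μ_M = 69, SD(M) = 9.9

From U = 4.8M - 19.9: μ_U = a·μ_M + b, so μ_M = (μ_U − b)/a = (311.3 − (-19.9))/4.8 = 69.
SD(U) = √2258.1504 = 47.52.
SD(U) = |a|·SD(M), so SD(M) = 47.52/|4.8| = 9.9.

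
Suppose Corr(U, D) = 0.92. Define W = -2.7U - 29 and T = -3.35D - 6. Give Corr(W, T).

Linear rescalings preserve correlation up to sign; here the slopes -2.7 and -3.35 have the same sign, so Corr(W, T) = Corr(U, D) = 0.92.

Corr(W, T) = 0.92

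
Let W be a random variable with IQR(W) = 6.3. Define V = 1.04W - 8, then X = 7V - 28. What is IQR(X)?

IQR(X) = 45.864

IQR(V) = |1.04|·6.3 = 6.552.
IQR(X) = |7|·6.552 = 45.864.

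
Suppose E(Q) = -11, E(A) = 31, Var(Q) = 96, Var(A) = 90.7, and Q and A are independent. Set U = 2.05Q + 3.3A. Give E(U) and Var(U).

E(U) = 2.05·E(Q) + 3.3·E(A) = 2.05·(-11) + 3.3·31 = 79.75.
Var(U) = a²·Var(Q) + b²·Var(A) + 2ab·Cov(Q, A) with a = 2.05, b = 3.3.
Independence gives Cov(Q, A) = 0.
= 2.05²·96 + 3.3²·90.7 + 2·2.05·3.3·0
= 403.44 + 987.723 + 0 = 1391.163.

E(U) = 79.75, Var(U) = 1391.163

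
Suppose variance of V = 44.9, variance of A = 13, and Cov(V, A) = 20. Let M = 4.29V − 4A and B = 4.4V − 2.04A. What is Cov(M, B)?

Cov(M, B) = 426.5804

By bilinearity, Cov(M, B) = ac·variance of V + bd·variance of A + (ad+bc)·Cov(V, A), with a=4.29, b=-4, c=4.4, d=-2.04.
ac·variance of V = 4.29·4.4·44.9 = 847.5324
bd·variance of A = (-4)·(-2.04)·13 = 106.08
(ad+bc)·Cov(V, A) = (-26.3516)·20 = -527.032
Cov(M, B) = 847.5324 + 106.08 + (-527.032) = 426.5804.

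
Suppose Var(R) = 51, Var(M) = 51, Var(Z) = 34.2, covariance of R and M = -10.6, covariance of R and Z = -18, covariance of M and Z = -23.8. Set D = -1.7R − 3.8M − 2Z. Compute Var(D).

Var(D) = a²·Var(R) + b²·Var(M) + c²·Var(Z) + 2ab·covariance of R and M + 2ac·covariance of R and Z + 2bc·covariance of M and Z, with a = -1.7, b = -3.8, c = -2.
= 147.39 + 736.44 + 136.8 + (-136.952) + (-122.4) + (-361.76)
= 399.518.

Var(D) = 399.518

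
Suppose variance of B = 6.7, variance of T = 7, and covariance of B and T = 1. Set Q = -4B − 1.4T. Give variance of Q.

variance of Q = 132.12

variance of Q = a²·variance of B + b²·variance of T + 2ab·covariance of B and T with a = -4, b = -1.4.
= (-4)²·6.7 + (-1.4)²·7 + 2·(-4)·(-1.4)·1
= 107.2 + 13.72 + 11.2 = 132.12.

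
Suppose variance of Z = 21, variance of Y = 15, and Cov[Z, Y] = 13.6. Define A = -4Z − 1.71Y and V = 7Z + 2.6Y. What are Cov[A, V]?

Cov[A, V] = -958.922

By bilinearity, Cov[A, V] = ac·variance of Z + bd·variance of Y + (ad+bc)·Cov[Z, Y], with a=-4, b=-1.71, c=7, d=2.6.
ac·variance of Z = (-4)·7·21 = -588
bd·variance of Y = (-1.71)·2.6·15 = -66.69
(ad+bc)·Cov[Z, Y] = (-22.37)·13.6 = -304.232
Cov[A, V] = -588 + (-66.69) + (-304.232) = -958.922.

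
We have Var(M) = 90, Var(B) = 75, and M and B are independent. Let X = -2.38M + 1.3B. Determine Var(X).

Var(X) = a²·Var(M) + b²·Var(B) + 2ab·Cov(M, B) with a = -2.38, b = 1.3.
Independence gives Cov(M, B) = 0.
= (-2.38)²·90 + 1.3²·75 + 2·(-2.38)·1.3·0
= 509.796 + 126.75 + 0 = 636.546.

Var(X) = 636.546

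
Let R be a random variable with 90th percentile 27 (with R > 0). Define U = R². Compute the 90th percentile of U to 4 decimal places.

R² is increasing, so P_{90}(U) = g(P_{90}(R)) = 729.

90th percentile of U = 729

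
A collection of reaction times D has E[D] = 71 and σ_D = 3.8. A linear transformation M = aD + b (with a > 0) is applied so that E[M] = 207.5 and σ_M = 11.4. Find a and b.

a = 3, b = -5.5

σ_M = a·σ_D (a > 0), so a = 11.4/3.8 = 3.
E[M] = a·E[D] + b, so b = 207.5 − 3·71 = -5.5.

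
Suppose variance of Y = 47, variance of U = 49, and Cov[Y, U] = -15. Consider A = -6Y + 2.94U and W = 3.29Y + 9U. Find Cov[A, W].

Cov[A, W] = 1033.671

By bilinearity, Cov[A, W] = ac·variance of Y + bd·variance of U + (ad+bc)·Cov[Y, U], with a=-6, b=2.94, c=3.29, d=9.
ac·variance of Y = (-6)·3.29·47 = -927.78
bd·variance of U = 2.94·9·49 = 1296.54
(ad+bc)·Cov[Y, U] = (-44.3274)·(-15) = 664.911
Cov[A, W] = -927.78 + 1296.54 + 664.911 = 1033.671.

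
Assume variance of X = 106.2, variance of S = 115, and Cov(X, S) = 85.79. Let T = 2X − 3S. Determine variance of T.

variance of T = a²·variance of X + b²·variance of S + 2ab·Cov(X, S) with a = 2, b = -3.
= 2²·106.2 + (-3)²·115 + 2·2·(-3)·85.79
= 424.8 + 1035 + (-1029.48) = 430.32.

variance of T = 430.32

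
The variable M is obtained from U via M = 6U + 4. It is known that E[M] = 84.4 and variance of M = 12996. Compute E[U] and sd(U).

E[U] = 13.4, sd(U) = 19

From M = 6U + 4: E[M] = a·E[U] + b, so E[U] = (E[M] − b)/a = (84.4 − 4)/6 = 13.4.
sd(M) = √12996 = 114.
sd(M) = |a|·sd(U), so sd(U) = 114/|6| = 19.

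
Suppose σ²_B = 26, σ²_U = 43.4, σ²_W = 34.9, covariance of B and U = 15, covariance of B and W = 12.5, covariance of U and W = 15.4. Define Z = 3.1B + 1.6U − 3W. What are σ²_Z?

σ²_Z = a²·σ²_B + b²·σ²_U + c²·σ²_W + 2ab·covariance of B and U + 2ac·covariance of B and W + 2bc·covariance of U and W, with a = 3.1, b = 1.6, c = -3.
= 249.86 + 111.104 + 314.1 + 148.8 + (-232.5) + (-147.84)
= 443.524.

σ²_Z = 443.524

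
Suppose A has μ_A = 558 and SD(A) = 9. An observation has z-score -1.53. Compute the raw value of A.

A = 544.23

A = μ_A + z·SD(A) = 558 + (-1.53)·9 = 544.23.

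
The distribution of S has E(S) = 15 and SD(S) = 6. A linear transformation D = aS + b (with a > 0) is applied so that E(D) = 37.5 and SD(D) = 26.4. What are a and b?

a = 4.4, b = -28.5

SD(D) = a·SD(S) (a > 0), so a = 26.4/6 = 4.4.
E(D) = a·E(S) + b, so b = 37.5 − 4.4·15 = -28.5.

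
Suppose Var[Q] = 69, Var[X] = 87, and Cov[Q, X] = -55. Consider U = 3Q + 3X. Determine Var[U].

Var[U] = 414

Var[U] = a²·Var[Q] + b²·Var[X] + 2ab·Cov[Q, X] with a = 3, b = 3.
= 3²·69 + 3²·87 + 2·3·3·(-55)
= 621 + 783 + (-990) = 414.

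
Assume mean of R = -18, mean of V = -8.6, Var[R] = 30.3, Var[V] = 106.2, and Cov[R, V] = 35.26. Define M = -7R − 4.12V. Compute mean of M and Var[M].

mean of M = 161.432, Var[M] = 5321.17808

mean of M = (-7)·mean of R + (-4.12)·mean of V = (-7)·(-18) + (-4.12)·(-8.6) = 161.432.
Var[M] = a²·Var[R] + b²·Var[V] + 2ab·Cov[R, V] with a = -7, b = -4.12.
= (-7)²·30.3 + (-4.12)²·106.2 + 2·(-7)·(-4.12)·35.26
= 1484.7 + 1802.68128 + 2033.7968 = 5321.17808.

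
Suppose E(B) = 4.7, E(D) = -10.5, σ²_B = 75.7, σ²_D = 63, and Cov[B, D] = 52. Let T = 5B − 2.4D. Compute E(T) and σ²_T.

E(T) = 48.7, σ²_T = 1007.38

E(T) = 5·E(B) + (-2.4)·E(D) = 5·4.7 + (-2.4)·(-10.5) = 48.7.
σ²_T = a²·σ²_B + b²·σ²_D + 2ab·Cov[B, D] with a = 5, b = -2.4.
= 5²·75.7 + (-2.4)²·63 + 2·5·(-2.4)·52
= 1892.5 + 362.88 + (-1248) = 1007.38.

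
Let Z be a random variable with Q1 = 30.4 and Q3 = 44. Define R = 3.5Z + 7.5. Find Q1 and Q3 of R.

a = 3.5 > 0: Q1(R) = a·Q1(Z)+b = 113.9, Q3(R) = a·Q3(Z)+b = 161.5.

Q1(R) = 113.9, Q3(R) = 161.5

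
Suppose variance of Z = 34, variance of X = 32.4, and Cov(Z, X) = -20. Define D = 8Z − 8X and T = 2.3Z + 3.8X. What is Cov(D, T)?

Cov(D, T) = -599.36

By bilinearity, Cov(D, T) = ac·variance of Z + bd·variance of X + (ad+bc)·Cov(Z, X), with a=8, b=-8, c=2.3, d=3.8.
ac·variance of Z = 8·2.3·34 = 625.6
bd·variance of X = (-8)·3.8·32.4 = -984.96
(ad+bc)·Cov(Z, X) = (12)·(-20) = -240
Cov(D, T) = 625.6 + (-984.96) + (-240) = -599.36.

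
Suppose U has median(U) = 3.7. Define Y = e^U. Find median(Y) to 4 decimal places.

e^U is monotone on this domain, so median(Y) = exp(3.7) ≈ 40.4473.

median(Y) = 40.4473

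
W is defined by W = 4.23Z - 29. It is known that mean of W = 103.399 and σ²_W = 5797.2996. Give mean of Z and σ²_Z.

mean of Z = 31.3, σ²_Z = 324

From W = 4.23Z - 29: mean of W = a·mean of Z + b, so mean of Z = (mean of W − b)/a = (103.399 − (-29))/4.23 = 31.3.
σ²_W = a²·σ²_Z, so σ²_Z = 5797.2996/4.23² = 324.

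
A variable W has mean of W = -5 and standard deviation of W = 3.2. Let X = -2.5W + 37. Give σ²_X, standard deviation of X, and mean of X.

X = -2.5W + 37 is linear with a = -2.5, b = 37.
σ²_W = 3.2² = 10.24.
σ²_X = a²·σ²_W = (-2.5)²·10.24 = 64 (the additive constant 37 does not affect variance).
standard deviation of X = |a|·standard deviation of W = |-2.5|·3.2 = 8.
mean of X = a·mean of W + b = (-2.5)·(-5) + 37 = 49.5.

σ²_X = 64, standard deviation of X = 8, mean of X = 49.5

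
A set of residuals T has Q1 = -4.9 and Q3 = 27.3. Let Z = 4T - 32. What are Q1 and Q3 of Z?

a = 4 > 0: Q1(Z) = a·Q1(T)+b = -51.6, Q3(Z) = a·Q3(T)+b = 77.2.

Q1(Z) = -51.6, Q3(Z) = 77.2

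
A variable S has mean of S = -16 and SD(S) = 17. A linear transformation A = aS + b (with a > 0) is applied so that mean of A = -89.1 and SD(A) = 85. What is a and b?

a = 5, b = -9.1

SD(A) = a·SD(S) (a > 0), so a = 85/17 = 5.
mean of A = a·mean of S + b, so b = -89.1 − 5·(-16) = -9.1.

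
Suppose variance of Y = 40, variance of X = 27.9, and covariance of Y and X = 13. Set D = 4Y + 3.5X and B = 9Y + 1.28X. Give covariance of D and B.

By bilinearity, covariance of D and B = ac·variance of Y + bd·variance of X + (ad+bc)·covariance of Y and X, with a=4, b=3.5, c=9, d=1.28.
ac·variance of Y = 4·9·40 = 1440
bd·variance of X = 3.5·1.28·27.9 = 124.992
(ad+bc)·covariance of Y and X = (36.62)·13 = 476.06
covariance of D and B = 1440 + 124.992 + 476.06 = 2041.052.

covariance of D and B = 2041.052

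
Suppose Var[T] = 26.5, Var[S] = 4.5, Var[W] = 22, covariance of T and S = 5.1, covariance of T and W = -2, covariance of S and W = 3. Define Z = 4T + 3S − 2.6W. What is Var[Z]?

Var[Z] = 730.42

Var[Z] = a²·Var[T] + b²·Var[S] + c²·Var[W] + 2ab·covariance of T and S + 2ac·covariance of T and W + 2bc·covariance of S and W, with a = 4, b = 3, c = -2.6.
= 424 + 40.5 + 148.72 + 122.4 + 41.6 + (-46.8)
= 730.42.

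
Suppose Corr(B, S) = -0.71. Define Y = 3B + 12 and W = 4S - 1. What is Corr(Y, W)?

Linear rescalings preserve correlation up to sign; here the slopes 3 and 4 have the same sign, so Corr(Y, W) = Corr(B, S) = -0.71.

Corr(Y, W) = -0.71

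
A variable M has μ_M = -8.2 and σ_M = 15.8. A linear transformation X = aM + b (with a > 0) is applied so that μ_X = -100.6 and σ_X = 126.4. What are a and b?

a = 8, b = -35

σ_X = a·σ_M (a > 0), so a = 126.4/15.8 = 8.
μ_X = a·μ_M + b, so b = -100.6 − 8·(-8.2) = -35.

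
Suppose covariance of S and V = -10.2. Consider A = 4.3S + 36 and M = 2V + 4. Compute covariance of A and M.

covariance of A and M = -87.72

covariance of A and M = a·c·covariance of S and V = 4.3·2·(-10.2) = -87.72. Additive constants drop out.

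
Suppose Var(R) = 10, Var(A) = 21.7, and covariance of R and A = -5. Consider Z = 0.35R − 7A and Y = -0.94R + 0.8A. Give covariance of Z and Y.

By bilinearity, covariance of Z and Y = ac·Var(R) + bd·Var(A) + (ad+bc)·covariance of R and A, with a=0.35, b=-7, c=-0.94, d=0.8.
ac·Var(R) = 0.35·(-0.94)·10 = -3.29
bd·Var(A) = (-7)·0.8·21.7 = -121.52
(ad+bc)·covariance of R and A = (6.86)·(-5) = -34.3
covariance of Z and Y = -3.29 + (-121.52) + (-34.3) = -159.11.

covariance of Z and Y = -159.11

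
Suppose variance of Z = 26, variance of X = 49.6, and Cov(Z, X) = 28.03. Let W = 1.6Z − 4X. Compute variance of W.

variance of W = 501.376

variance of W = a²·variance of Z + b²·variance of X + 2ab·Cov(Z, X) with a = 1.6, b = -4.
= 1.6²·26 + (-4)²·49.6 + 2·1.6·(-4)·28.03
= 66.56 + 793.6 + (-358.784) = 501.376.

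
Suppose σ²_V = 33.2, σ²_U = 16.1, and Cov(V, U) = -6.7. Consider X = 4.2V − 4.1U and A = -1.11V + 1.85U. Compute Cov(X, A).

Cov(X, A) = -359.4476

By bilinearity, Cov(X, A) = ac·σ²_V + bd·σ²_U + (ad+bc)·Cov(V, U), with a=4.2, b=-4.1, c=-1.11, d=1.85.
ac·σ²_V = 4.2·(-1.11)·33.2 = -154.7784
bd·σ²_U = (-4.1)·1.85·16.1 = -122.1185
(ad+bc)·Cov(V, U) = (12.321)·(-6.7) = -82.5507
Cov(X, A) = -154.7784 + (-122.1185) + (-82.5507) = -359.4476.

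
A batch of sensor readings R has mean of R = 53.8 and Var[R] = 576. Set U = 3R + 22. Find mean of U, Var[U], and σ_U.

U = 3R + 22 is linear with a = 3, b = 22.
mean of U = a·mean of R + b = 3·53.8 + 22 = 183.4.
Var[U] = a²·Var[R] = 3²·576 = 5184 (the additive constant 22 does not affect variance).
σ_R = √576 = 24.
σ_U = |a|·σ_R = |3|·24 = 72.

mean of U = 183.4, Var[U] = 5184, σ_U = 72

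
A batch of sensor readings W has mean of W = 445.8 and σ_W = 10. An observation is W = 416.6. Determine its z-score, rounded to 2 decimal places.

z = -2.92

z = (W − mean of W) / σ_W = (416.6 − 445.8) / 10 = -2.92.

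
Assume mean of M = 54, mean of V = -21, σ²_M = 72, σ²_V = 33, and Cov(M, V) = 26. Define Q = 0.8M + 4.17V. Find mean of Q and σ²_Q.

mean of Q = -44.37, σ²_Q = 793.3857

mean of Q = 0.8·mean of M + 4.17·mean of V = 0.8·54 + 4.17·(-21) = -44.37.
σ²_Q = a²·σ²_M + b²·σ²_V + 2ab·Cov(M, V) with a = 0.8, b = 4.17.
= 0.8²·72 + 4.17²·33 + 2·0.8·4.17·26
= 46.08 + 573.8337 + 173.472 = 793.3857.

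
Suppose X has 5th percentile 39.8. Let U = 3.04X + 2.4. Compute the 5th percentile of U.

Since a = 3.04 > 0 the transformation is increasing, so the 5th percentile of U = a·(P_{5} of X) + b = 3.04·39.8 + 2.4 = 123.392.

5th percentile of U = 123.392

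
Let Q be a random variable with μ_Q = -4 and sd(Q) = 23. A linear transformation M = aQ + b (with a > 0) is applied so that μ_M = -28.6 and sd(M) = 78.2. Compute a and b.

a = 3.4, b = -15

sd(M) = a·sd(Q) (a > 0), so a = 78.2/23 = 3.4.
μ_M = a·μ_Q + b, so b = -28.6 − 3.4·(-4) = -15.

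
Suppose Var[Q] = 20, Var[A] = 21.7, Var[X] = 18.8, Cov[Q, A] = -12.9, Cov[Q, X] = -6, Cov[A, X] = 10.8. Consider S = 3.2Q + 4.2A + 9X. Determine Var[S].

Var[S] = a²·Var[Q] + b²·Var[A] + c²·Var[X] + 2ab·Cov[Q, A] + 2ac·Cov[Q, X] + 2bc·Cov[A, X], with a = 3.2, b = 4.2, c = 9.
= 204.8 + 382.788 + 1522.8 + (-346.752) + (-345.6) + 816.48
= 2234.516.

Var[S] = 2234.516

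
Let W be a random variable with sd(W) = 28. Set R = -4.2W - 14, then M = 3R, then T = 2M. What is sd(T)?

sd(R) = |-4.2|·28 = 117.6.
sd(M) = |3|·117.6 = 352.8.
sd(T) = |2|·352.8 = 705.6.

sd(T) = 705.6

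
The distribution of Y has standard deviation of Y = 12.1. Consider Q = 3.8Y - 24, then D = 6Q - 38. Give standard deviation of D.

standard deviation of D = 275.88

standard deviation of Q = |3.8|·12.1 = 45.98.
standard deviation of D = |6|·45.98 = 275.88.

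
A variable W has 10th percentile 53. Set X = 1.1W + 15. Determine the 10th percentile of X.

10th percentile of X = 73.3

Since a = 1.1 > 0 the transformation is increasing, so the 10th percentile of X = a·(P_{10} of W) + b = 1.1·53 + 15 = 73.3.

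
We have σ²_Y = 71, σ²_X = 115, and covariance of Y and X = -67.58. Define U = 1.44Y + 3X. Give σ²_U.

σ²_U = 598.3344

σ²_U = a²·σ²_Y + b²·σ²_X + 2ab·covariance of Y and X with a = 1.44, b = 3.
= 1.44²·71 + 3²·115 + 2·1.44·3·(-67.58)
= 147.2256 + 1035 + (-583.8912) = 598.3344.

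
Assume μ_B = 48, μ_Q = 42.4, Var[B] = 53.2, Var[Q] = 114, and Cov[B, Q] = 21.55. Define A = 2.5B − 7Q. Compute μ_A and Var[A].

μ_A = 2.5·μ_B + (-7)·μ_Q = 2.5·48 + (-7)·42.4 = -176.8.
Var[A] = a²·Var[B] + b²·Var[Q] + 2ab·Cov[B, Q] with a = 2.5, b = -7.
= 2.5²·53.2 + (-7)²·114 + 2·2.5·(-7)·21.55
= 332.5 + 5586 + (-754.25) = 5164.25.

μ_A = -176.8, Var[A] = 5164.25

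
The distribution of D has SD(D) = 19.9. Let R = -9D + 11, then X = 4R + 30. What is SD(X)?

SD(R) = |-9|·19.9 = 179.1.
SD(X) = |4|·179.1 = 716.4.

SD(X) = 716.4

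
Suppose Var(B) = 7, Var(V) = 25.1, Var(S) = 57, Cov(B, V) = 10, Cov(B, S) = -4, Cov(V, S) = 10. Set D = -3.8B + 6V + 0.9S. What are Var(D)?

Var(D) = a²·Var(B) + b²·Var(V) + c²·Var(S) + 2ab·Cov(B, V) + 2ac·Cov(B, S) + 2bc·Cov(V, S), with a = -3.8, b = 6, c = 0.9.
= 101.08 + 903.6 + 46.17 + (-456) + 27.36 + 108
= 730.21.

Var(D) = 730.21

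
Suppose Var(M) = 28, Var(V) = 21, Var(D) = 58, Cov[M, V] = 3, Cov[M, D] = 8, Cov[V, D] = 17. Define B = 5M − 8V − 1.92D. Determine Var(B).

Var(B) = 2386.4512

Var(B) = a²·Var(M) + b²·Var(V) + c²·Var(D) + 2ab·Cov[M, V] + 2ac·Cov[M, D] + 2bc·Cov[V, D], with a = 5, b = -8, c = -1.92.
= 700 + 1344 + 213.8112 + (-240) + (-153.6) + 522.24
= 2386.4512.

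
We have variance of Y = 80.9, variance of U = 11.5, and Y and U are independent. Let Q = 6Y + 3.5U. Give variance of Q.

variance of Q = a²·variance of Y + b²·variance of U + 2ab·Cov(Y, U) with a = 6, b = 3.5.
Independence gives Cov(Y, U) = 0.
= 6²·80.9 + 3.5²·11.5 + 2·6·3.5·0
= 2912.4 + 140.875 + 0 = 3053.275.

variance of Q = 3053.275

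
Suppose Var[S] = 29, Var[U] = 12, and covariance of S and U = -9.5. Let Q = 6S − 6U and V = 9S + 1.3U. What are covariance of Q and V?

By bilinearity, covariance of Q and V = ac·Var[S] + bd·Var[U] + (ad+bc)·covariance of S and U, with a=6, b=-6, c=9, d=1.3.
ac·Var[S] = 6·9·29 = 1566
bd·Var[U] = (-6)·1.3·12 = -93.6
(ad+bc)·covariance of S and U = (-46.2)·(-9.5) = 438.9
covariance of Q and V = 1566 + (-93.6) + 438.9 = 1911.3.

covariance of Q and V = 1911.3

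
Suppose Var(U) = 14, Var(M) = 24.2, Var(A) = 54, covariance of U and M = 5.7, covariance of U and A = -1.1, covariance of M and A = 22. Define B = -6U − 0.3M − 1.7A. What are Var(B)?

Var(B) = a²·Var(U) + b²·Var(M) + c²·Var(A) + 2ab·covariance of U and M + 2ac·covariance of U and A + 2bc·covariance of M and A, with a = -6, b = -0.3, c = -1.7.
= 504 + 2.178 + 156.06 + 20.52 + (-22.44) + 22.44
= 682.758.

Var(B) = 682.758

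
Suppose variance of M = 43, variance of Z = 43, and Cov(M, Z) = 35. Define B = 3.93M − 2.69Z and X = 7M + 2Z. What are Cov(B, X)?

Cov(B, X) = 567.64

By bilinearity, Cov(B, X) = ac·variance of M + bd·variance of Z + (ad+bc)·Cov(M, Z), with a=3.93, b=-2.69, c=7, d=2.
ac·variance of M = 3.93·7·43 = 1182.93
bd·variance of Z = (-2.69)·2·43 = -231.34
(ad+bc)·Cov(M, Z) = (-10.97)·35 = -383.95
Cov(B, X) = 1182.93 + (-231.34) + (-383.95) = 567.64.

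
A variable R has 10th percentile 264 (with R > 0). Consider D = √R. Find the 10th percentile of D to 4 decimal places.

√R is increasing, so P_{10}(D) = g(P_{10}(R)) ≈ 16.2481.

10th percentile of D = 16.2481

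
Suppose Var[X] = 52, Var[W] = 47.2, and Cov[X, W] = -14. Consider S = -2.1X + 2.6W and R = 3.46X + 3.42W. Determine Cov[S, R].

Cov[S, R] = 16.4744

By bilinearity, Cov[S, R] = ac·Var[X] + bd·Var[W] + (ad+bc)·Cov[X, W], with a=-2.1, b=2.6, c=3.46, d=3.42.
ac·Var[X] = (-2.1)·3.46·52 = -377.832
bd·Var[W] = 2.6·3.42·47.2 = 419.7024
(ad+bc)·Cov[X, W] = (1.814)·(-14) = -25.396
Cov[S, R] = -377.832 + 419.7024 + (-25.396) = 16.4744.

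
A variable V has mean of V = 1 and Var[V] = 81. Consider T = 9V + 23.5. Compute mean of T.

mean of T = 32.5

T = 9V + 23.5 is linear with a = 9, b = 23.5.
mean of T = a·mean of V + b = 9·1 + 23.5 = 32.5.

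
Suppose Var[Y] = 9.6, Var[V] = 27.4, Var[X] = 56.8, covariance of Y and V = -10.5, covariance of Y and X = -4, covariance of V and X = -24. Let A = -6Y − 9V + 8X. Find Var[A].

Var[A] = a²·Var[Y] + b²·Var[V] + c²·Var[X] + 2ab·covariance of Y and V + 2ac·covariance of Y and X + 2bc·covariance of V and X, with a = -6, b = -9, c = 8.
= 345.6 + 2219.4 + 3635.2 + (-1134) + 384 + 3456
= 8906.2.

Var[A] = 8906.2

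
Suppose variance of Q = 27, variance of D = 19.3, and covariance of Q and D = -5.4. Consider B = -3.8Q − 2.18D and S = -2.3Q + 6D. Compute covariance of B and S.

covariance of B and S = 79.5804

By bilinearity, covariance of B and S = ac·variance of Q + bd·variance of D + (ad+bc)·covariance of Q and D, with a=-3.8, b=-2.18, c=-2.3, d=6.
ac·variance of Q = (-3.8)·(-2.3)·27 = 235.98
bd·variance of D = (-2.18)·6·19.3 = -252.444
(ad+bc)·covariance of Q and D = (-17.786)·(-5.4) = 96.0444
covariance of B and S = 235.98 + (-252.444) + 96.0444 = 79.5804.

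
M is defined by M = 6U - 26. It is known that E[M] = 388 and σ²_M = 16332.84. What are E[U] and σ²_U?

E[U] = 69, σ²_U = 453.69

From M = 6U - 26: E[M] = a·E[U] + b, so E[U] = (E[M] − b)/a = (388 − (-26))/6 = 69.
σ²_M = a²·σ²_U, so σ²_U = 16332.84/6² = 453.69.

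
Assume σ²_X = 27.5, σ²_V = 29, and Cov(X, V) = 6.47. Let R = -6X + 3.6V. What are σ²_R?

σ²_R = a²·σ²_X + b²·σ²_V + 2ab·Cov(X, V) with a = -6, b = 3.6.
= (-6)²·27.5 + 3.6²·29 + 2·(-6)·3.6·6.47
= 990 + 375.84 + (-279.504) = 1086.336.

σ²_R = 1086.336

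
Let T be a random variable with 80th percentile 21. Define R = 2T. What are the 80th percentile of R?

80th percentile of R = 42

Since a = 2 > 0 the transformation is increasing, so the 80th percentile of R = a·(P_{80} of T) + b = 2·21 = 42.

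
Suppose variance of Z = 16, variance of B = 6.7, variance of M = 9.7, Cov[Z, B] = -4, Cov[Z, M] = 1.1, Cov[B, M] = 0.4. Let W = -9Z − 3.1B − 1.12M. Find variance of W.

variance of W = a²·variance of Z + b²·variance of B + c²·variance of M + 2ab·Cov[Z, B] + 2ac·Cov[Z, M] + 2bc·Cov[B, M], with a = -9, b = -3.1, c = -1.12.
= 1296 + 64.387 + 12.16768 + (-223.2) + 22.176 + 2.7776
= 1174.30828.

variance of W = 1174.30828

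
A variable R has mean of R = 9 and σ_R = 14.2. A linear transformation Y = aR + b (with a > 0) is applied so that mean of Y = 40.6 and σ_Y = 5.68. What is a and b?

a = 0.4, b = 37

σ_Y = a·σ_R (a > 0), so a = 5.68/14.2 = 0.4.
mean of Y = a·mean of R + b, so b = 40.6 − 0.4·9 = 37.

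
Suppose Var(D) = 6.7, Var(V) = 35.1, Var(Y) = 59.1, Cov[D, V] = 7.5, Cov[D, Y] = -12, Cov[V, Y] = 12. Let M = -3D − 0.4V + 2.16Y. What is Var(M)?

Var(M) = 494.43696

Var(M) = a²·Var(D) + b²·Var(V) + c²·Var(Y) + 2ab·Cov[D, V] + 2ac·Cov[D, Y] + 2bc·Cov[V, Y], with a = -3, b = -0.4, c = 2.16.
= 60.3 + 5.616 + 275.73696 + 18 + 155.52 + (-20.736)
= 494.43696.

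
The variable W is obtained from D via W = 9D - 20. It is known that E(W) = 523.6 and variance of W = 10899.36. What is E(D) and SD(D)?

E(D) = 60.4, SD(D) = 11.6

From W = 9D - 20: E(W) = a·E(D) + b, so E(D) = (E(W) − b)/a = (523.6 − (-20))/9 = 60.4.
SD(W) = √10899.36 = 104.4.
SD(W) = |a|·SD(D), so SD(D) = 104.4/|9| = 11.6.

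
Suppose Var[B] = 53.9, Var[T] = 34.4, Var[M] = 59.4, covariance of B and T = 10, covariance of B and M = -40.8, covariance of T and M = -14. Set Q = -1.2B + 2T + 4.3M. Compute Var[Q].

Var[Q] = a²·Var[B] + b²·Var[T] + c²·Var[M] + 2ab·covariance of B and T + 2ac·covariance of B and M + 2bc·covariance of T and M, with a = -1.2, b = 2, c = 4.3.
= 77.616 + 137.6 + 1098.306 + (-48) + 421.056 + (-240.8)
= 1445.778.

Var[Q] = 1445.778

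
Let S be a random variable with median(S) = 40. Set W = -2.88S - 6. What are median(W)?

A linear map preserves order up to sign, so median(W) = a·median(S) + b = (-2.88)·40 + (-6) = -121.2.

median(W) = -121.2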